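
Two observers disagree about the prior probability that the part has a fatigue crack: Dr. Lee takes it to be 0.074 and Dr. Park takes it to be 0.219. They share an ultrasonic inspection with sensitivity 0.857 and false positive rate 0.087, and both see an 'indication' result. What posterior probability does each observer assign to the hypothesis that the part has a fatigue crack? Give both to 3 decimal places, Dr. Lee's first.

Dr. Lee: 0.440; Dr. Park: 0.734

The likelihood ratio for an 'indication' result is 0.857/0.087 = 9.8506.
Dr. Lee: prior odds 0.074/0.926 = 0.079914; posterior odds 0.78719; posterior probability 0.440.
Dr. Park: prior odds 0.219/0.781 = 0.28041; posterior odds 2.7622; posterior probability 0.734.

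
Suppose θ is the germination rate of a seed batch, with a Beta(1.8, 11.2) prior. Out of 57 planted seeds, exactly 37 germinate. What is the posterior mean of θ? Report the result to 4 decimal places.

Observing 37 successes and 20 failures updates Beta(1.8, 11.2) by adding the success and failure counts to the two shape parameters: α = 1.8+37 = 38.8, β = 11.2+20 = 31.2.
E[θ | data] = 38.8/(38.8+31.2) = 0.5543.

Posterior mean ≈ 0.5543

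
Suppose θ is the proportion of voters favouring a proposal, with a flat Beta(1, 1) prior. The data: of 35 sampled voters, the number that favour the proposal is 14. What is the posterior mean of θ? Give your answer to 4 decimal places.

The binomial likelihood is conjugate to the Beta prior: with 14 successes and 21 failures, the posterior is Beta(1+14, 1+21) = Beta(15, 22).
Posterior mean = α/(α+β) = 15/37 = 0.4054.

Posterior mean ≈ 0.4054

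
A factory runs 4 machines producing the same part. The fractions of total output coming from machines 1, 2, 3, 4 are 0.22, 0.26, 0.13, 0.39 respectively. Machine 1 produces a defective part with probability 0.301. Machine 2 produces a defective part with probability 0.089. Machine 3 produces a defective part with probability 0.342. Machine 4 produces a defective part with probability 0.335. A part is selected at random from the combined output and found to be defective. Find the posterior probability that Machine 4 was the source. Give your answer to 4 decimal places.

Posterior probability ≈ 0.4940

P(defective|M1) = 0.301; P(defective|M2) = 0.089; P(defective|M3) = 0.342; P(defective|M4) = 0.335.
Prior × likelihood for each source: 0.22·0.301=0.06622, 0.26·0.089=0.02314, 0.13·0.342=0.04446, 0.39·0.335=0.1307. Summing gives P(defective) = 0.26447.
P(Machine 4 | defective) = 0.1307 / 0.26447 = 0.4940.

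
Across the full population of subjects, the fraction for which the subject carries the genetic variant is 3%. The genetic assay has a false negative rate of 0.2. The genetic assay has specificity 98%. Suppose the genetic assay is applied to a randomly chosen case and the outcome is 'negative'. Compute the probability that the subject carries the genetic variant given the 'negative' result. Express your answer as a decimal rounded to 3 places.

P(H | E) ≈ 0.006

Write H for 'the subject carries the genetic variant'. Prior odds H:¬H = 0.03/0.97 = 0.030928. For the 'negative' outcome, the likelihood ratio is 0.2/0.98 = 0.20408.
Posterior odds = 0.030928 × 0.20408 = 0.0063118, so P(H|E) = 0.0063118/(1+0.0063118) = 0.006.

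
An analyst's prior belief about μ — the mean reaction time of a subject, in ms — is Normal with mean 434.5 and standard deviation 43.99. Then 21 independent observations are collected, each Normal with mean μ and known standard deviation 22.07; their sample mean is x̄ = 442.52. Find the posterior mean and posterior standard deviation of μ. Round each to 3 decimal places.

Prior precision 1/τ₀² = 1/43.99² = 0.00051676; data precision n/σ² = 21/22.07² = 0.0431136.
Posterior precision = 0.00051676 + 0.0431136 = 0.0436304, giving posterior SD = 1/√0.0436304 = 4.787.
Posterior mean = (0.00051676·434.5 + 0.0431136·442.52) / 0.0436304 = 442.425.

Posterior mean ≈ 442.425; posterior SD ≈ 4.787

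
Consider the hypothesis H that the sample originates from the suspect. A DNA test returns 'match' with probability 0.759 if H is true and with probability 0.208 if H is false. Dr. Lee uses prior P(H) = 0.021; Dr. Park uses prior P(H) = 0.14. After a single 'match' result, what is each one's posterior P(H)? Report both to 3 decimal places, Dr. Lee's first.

P('+'|H) = 0.759, P('+'|¬H) = 0.208.
Dr. Lee: numerator 0.759·0.021 = 0.015939; evidence = 0.015939+0.208·0.979 = 0.21957; posterior = 0.073.
Dr. Park: numerator 0.759·0.14 = 0.10626; evidence = 0.10626+0.208·0.86 = 0.28514; posterior = 0.373.

Dr. Lee: 0.073; Dr. Park: 0.373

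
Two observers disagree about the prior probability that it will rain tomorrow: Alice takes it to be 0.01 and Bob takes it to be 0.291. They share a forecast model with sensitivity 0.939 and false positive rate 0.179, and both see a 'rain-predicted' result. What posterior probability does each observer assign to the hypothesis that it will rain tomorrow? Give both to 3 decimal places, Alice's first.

Alice: 0.050; Bob: 0.683

P('+'|H) = 0.939, P('+'|¬H) = 0.179.
Alice: numerator 0.939·0.01 = 0.0093900; evidence = 0.0093900+0.179·0.99 = 0.18660; posterior = 0.050.
Bob: numerator 0.939·0.291 = 0.27325; evidence = 0.27325+0.179·0.709 = 0.40016; posterior = 0.683.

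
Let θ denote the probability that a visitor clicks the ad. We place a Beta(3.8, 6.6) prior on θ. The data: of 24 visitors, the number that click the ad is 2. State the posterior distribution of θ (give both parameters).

Observing 2 successes and 22 failures updates Beta(3.8, 6.6) by adding the success and failure counts to the two shape parameters: α = 3.8+2 = 5.8, β = 6.6+22 = 28.6.

Posterior: Beta(5.8, 28.6)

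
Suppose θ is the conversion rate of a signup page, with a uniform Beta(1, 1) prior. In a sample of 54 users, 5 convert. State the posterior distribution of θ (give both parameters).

The binomial likelihood is conjugate to the Beta prior: with 5 successes and 49 failures, the posterior is Beta(1+5, 1+49) = Beta(6, 50).

Posterior: Beta(6, 50)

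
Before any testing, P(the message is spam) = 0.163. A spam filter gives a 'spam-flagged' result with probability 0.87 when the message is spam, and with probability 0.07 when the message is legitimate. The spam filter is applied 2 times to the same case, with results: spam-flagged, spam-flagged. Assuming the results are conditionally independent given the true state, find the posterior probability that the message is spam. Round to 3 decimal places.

Posterior P(H) ≈ 0.968

Let H be the event that the message is spam; start with P(H) = 0.163. P('spam-flagged'|H) = 0.87, P('spam-flagged'|¬H) = 0.07.
Update on result 1 ('spam-flagged'): P(H) ← 0.87·0.1630 / (0.87·0.1630 + 0.07·0.8370) = 0.14181/0.20040 = 0.7076.
Update on result 2 ('spam-flagged'): P(H) ← 0.87·0.7076 / (0.87·0.7076 + 0.07·0.2924) = 0.61564/0.63611 = 0.9678.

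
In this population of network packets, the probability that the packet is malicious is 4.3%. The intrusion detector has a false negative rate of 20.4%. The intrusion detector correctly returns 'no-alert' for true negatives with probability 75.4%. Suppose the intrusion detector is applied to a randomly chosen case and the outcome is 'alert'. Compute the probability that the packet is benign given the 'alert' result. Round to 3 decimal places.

P(¬H | E) ≈ 0.873

Write H for 'the packet is malicious'. Prior odds H:¬H = 0.043/0.957 = 0.044932. For the 'alert' outcome, the likelihood ratio is 0.796/0.246 = 3.2358.
Posterior odds = 0.044932 × 3.2358 = 0.14539, so P(H|E) = 0.14539/(1+0.14539) = 0.127. Then P(¬H|E) = 1 − 0.127 = 0.873.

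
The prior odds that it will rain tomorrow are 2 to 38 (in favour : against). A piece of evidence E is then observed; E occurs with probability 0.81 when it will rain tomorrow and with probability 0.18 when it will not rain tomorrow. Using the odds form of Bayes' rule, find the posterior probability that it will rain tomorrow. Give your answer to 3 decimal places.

Posterior probability ≈ 0.191

Prior odds = 2/38 = 0.052632. In log-odds, ln(0.052632) = -2.9444.
Add log likelihood ratio: ln(4.5000) = 1.5041.
Posterior log-odds = -1.4404, so posterior odds = exp(-1.4404) = 0.23684. Converting, P(H|E) = 0.23684/1.2368 = 0.191.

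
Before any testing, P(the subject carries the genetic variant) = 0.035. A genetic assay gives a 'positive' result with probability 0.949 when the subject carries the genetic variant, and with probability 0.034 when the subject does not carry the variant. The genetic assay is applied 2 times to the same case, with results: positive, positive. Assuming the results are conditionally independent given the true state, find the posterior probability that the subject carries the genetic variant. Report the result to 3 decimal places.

Posterior P(H) ≈ 0.966

Let H be the event that the subject carries the genetic variant; start with P(H) = 0.035. P('positive'|H) = 0.949, P('positive'|¬H) = 0.034.
Update on result 1 ('positive'): P(H) ← 0.949·0.0350 / (0.949·0.0350 + 0.034·0.9650) = 0.033215/0.066025 = 0.5031.
Update on result 2 ('positive'): P(H) ← 0.949·0.5031 / (0.949·0.5031 + 0.034·0.4969) = 0.47741/0.49431 = 0.9658.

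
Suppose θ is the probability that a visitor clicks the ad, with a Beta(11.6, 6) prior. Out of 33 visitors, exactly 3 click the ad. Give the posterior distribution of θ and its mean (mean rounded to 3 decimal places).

Observing 3 successes and 30 failures updates Beta(11.6, 6) by adding the success and failure counts to the two shape parameters: α = 11.6+3 = 14.6, β = 6+30 = 36.
Posterior mean = α/(α+β) = 14.6/50.6 = 0.289.

Posterior: Beta(14.6, 36); mean ≈ 0.289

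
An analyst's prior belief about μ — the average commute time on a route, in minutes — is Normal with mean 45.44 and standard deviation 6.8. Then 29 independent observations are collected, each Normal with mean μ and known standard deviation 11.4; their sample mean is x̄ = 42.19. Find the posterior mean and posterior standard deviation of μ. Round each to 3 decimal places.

Posterior mean ≈ 42.477; posterior SD ≈ 2.021

With known σ, the Normal prior is conjugate. Weight on the data is w = (n/σ²)/(n/σ² + 1/τ₀²) = 0.223146/(0.223146+0.0216263) = 0.91165.
Posterior mean = w·x̄ + (1−w)·μ₀ = 0.91165·42.19 + 0.088353·45.44 = 42.477. Posterior variance = 1/(0.223146+0.0216263) = 4.08544, so SD = 2.021.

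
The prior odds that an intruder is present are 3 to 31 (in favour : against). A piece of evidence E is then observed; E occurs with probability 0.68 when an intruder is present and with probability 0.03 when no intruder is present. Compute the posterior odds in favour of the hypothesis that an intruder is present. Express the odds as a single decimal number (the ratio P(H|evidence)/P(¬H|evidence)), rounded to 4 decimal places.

Prior odds = 3/31 = 0.096774. In log-odds, ln(0.096774) = -2.3354.
Add log likelihood ratio: ln(22.667) = 3.1209.
Posterior log-odds = 0.78552, so posterior odds = exp(0.78552) = 2.1935.

Posterior odds ≈ 2.1935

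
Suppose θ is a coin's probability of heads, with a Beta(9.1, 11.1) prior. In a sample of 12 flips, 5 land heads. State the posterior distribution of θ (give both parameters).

Observing 5 successes and 7 failures updates Beta(9.1, 11.1) by adding the success and failure counts to the two shape parameters: α = 9.1+5 = 14.1, β = 11.1+7 = 18.1.

Posterior: Beta(14.1, 18.1)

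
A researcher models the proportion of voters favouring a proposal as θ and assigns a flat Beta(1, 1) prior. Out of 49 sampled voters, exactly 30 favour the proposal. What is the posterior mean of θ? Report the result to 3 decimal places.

Observing 30 successes and 19 failures updates Beta(1, 1) by adding the success and failure counts to the two shape parameters: α = 1+30 = 31, β = 1+19 = 20.
Posterior mean = α/(α+β) = 31/51 = 0.608.

Posterior mean ≈ 0.608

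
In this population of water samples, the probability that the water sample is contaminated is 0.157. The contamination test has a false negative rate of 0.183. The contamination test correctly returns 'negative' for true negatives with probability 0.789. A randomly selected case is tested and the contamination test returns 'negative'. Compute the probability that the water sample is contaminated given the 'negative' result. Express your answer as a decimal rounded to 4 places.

Write H for 'the water sample is contaminated'. Prior odds H:¬H = 0.157/0.843 = 0.18624. For the 'negative' outcome, the likelihood ratio is 0.183/0.789 = 0.23194.
Posterior odds = 0.18624 × 0.23194 = 0.043196, so P(H|E) = 0.043196/(1+0.043196) = 0.0414.

P(H | E) ≈ 0.0414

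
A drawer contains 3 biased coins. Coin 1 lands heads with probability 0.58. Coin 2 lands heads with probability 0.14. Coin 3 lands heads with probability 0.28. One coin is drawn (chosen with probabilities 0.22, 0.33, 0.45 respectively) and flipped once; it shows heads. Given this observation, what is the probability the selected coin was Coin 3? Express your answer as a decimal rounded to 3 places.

Tabulate prior·likelihood by source: [1] prior 0.22, lik 0.58, product 0.1276; [2] prior 0.33, lik 0.14, product 0.04620; [3] prior 0.45, lik 0.28, product 0.1260.
Normalizing constant = 0.29980; the posterior for Coin 3 is its product over the sum, 0.1260/0.29980 = 0.420.

Posterior probability ≈ 0.420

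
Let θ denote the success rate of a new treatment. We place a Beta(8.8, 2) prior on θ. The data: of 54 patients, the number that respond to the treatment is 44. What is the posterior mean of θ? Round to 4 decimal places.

Observing 44 successes and 10 failures updates Beta(8.8, 2) by adding the success and failure counts to the two shape parameters: α = 8.8+44 = 52.8, β = 2+10 = 12.
E[θ | data] = 52.8/(52.8+12) = 0.8148.

Posterior mean ≈ 0.8148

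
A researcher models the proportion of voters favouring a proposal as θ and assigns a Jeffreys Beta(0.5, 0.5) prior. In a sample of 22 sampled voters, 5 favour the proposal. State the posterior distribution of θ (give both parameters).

The binomial likelihood is conjugate to the Beta prior: with 5 successes and 17 failures, the posterior is Beta(0.5+5, 0.5+17) = Beta(5.5, 17.5).

Posterior: Beta(5.5, 17.5)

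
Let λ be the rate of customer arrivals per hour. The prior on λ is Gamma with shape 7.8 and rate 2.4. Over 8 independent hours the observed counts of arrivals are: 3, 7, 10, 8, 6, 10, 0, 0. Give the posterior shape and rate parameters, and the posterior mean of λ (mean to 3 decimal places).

Posterior: Gamma(shape=51.8, rate=10.4); mean ≈ 4.981

Total count ∑xᵢ = 44 over n = 8 hours.
Gamma is conjugate to the Poisson likelihood: posterior is Gamma(shape = 7.8+44 = 51.8, rate = 2.4+8 = 10.4).
E[λ | data] = 51.8/10.4 = 4.981.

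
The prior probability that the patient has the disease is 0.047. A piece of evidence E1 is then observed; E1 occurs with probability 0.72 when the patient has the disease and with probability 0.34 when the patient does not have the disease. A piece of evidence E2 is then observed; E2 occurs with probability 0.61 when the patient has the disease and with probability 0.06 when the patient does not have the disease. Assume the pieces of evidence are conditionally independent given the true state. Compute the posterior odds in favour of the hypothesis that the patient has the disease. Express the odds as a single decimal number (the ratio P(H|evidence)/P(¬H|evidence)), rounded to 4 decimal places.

Posterior odds ≈ 1.0618

Prior odds = 0.047/(1−0.047) = 0.049318.
Likelihood ratio for E1 = 0.72/0.34 = 2.1176.
Likelihood ratio for E2 = 0.61/0.06 = 10.167.
Posterior odds = prior odds × LR₁ × LR₂ = 1.0618.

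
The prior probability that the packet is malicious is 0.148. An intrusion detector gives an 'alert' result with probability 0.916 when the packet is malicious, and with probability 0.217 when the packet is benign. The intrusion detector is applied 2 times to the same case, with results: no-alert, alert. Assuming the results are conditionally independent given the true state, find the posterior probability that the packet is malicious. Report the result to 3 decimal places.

Posterior P(H) ≈ 0.073

With H the event that the packet is malicious, the joint likelihood of the observed sequence is P(data|H) = 0.084·0.916 = 0.076944 and P(data|¬H) = 0.783·0.217 = 0.16991.
Bayes: P(H|data) = 0.148·0.076944 / (0.148·0.076944 + 0.852·0.16991) = 0.011388/0.15615 = 0.0729.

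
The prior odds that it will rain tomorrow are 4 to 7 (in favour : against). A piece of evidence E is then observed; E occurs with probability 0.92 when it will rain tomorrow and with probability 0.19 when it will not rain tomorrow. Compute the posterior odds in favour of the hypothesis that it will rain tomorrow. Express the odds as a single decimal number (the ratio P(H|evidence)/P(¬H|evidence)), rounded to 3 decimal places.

Prior odds = 4/7 = 0.57143.
Likelihood ratio for E = 0.92/0.19 = 4.8421.
Posterior odds = prior odds × LR = 2.7669.

Posterior odds ≈ 2.767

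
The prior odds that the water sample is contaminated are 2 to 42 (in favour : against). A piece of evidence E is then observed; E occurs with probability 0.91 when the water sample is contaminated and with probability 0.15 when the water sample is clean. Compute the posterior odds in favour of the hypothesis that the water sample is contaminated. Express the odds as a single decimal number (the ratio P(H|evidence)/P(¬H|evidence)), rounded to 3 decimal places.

Prior odds = 2/42 = 0.047619. In log-odds, ln(0.047619) = -3.0445.
Add log likelihood ratio: ln(6.0667) = 1.8028.
Posterior log-odds = -1.2417, so posterior odds = exp(-1.2417) = 0.28889.

Posterior odds ≈ 0.289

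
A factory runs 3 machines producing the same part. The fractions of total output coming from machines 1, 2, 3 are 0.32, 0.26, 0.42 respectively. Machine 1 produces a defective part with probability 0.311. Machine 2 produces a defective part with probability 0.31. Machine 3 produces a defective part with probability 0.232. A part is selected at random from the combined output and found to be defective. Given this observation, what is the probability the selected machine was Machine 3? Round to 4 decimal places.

Posterior probability ≈ 0.3511

Tabulate prior·likelihood by source: [1] prior 0.32, lik 0.311, product 0.09952; [2] prior 0.26, lik 0.31, product 0.08060; [3] prior 0.42, lik 0.232, product 0.09744.
Normalizing constant = 0.27756; the posterior for Machine 3 is its product over the sum, 0.09744/0.27756 = 0.3511.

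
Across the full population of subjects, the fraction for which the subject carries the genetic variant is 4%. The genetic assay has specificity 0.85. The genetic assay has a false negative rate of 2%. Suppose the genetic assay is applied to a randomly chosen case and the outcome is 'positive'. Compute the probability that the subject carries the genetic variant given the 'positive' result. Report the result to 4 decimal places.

Write H for 'the subject carries the genetic variant'. Prior odds H:¬H = 0.04/0.96 = 0.041667. For the 'positive' outcome, the likelihood ratio is 0.98/0.15 = 6.5333.
Posterior odds = 0.041667 × 6.5333 = 0.27222, so P(H|E) = 0.27222/(1+0.27222) = 0.2140.

P(H | E) ≈ 0.2140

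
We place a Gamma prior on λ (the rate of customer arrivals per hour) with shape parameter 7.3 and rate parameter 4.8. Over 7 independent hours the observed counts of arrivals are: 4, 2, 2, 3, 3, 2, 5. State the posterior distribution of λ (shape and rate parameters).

Total count ∑xᵢ = 21 over n = 7 hours.
Gamma is conjugate to the Poisson likelihood: posterior is Gamma(shape = 7.3+21 = 28.3, rate = 4.8+7 = 11.8).

Posterior: Gamma(shape=28.3, rate=11.8)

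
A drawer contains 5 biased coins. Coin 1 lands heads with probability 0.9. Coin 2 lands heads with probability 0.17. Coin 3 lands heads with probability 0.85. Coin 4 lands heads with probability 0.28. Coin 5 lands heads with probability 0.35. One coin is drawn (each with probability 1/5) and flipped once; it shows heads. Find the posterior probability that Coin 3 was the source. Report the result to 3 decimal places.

Posterior probability ≈ 0.333

Tabulate prior·likelihood by source: [1] prior 0.2, lik 0.9, product 0.1800; [2] prior 0.2, lik 0.17, product 0.03400; [3] prior 0.2, lik 0.85, product 0.1700; [4] prior 0.2, lik 0.28, product 0.05600; [5] prior 0.2, lik 0.35, product 0.07000.
Normalizing constant = 0.51000; the posterior for Coin 3 is its product over the sum, 0.1700/0.51000 = 0.333.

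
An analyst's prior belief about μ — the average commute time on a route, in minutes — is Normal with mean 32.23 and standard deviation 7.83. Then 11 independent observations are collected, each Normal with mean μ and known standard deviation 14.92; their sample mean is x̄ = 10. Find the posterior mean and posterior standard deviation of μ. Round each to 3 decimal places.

Prior precision 1/τ₀² = 1/7.83² = 0.0163108; data precision n/σ² = 11/14.92² = 0.0494146.
Posterior precision = 0.0163108 + 0.0494146 = 0.0657254, giving posterior SD = 1/√0.0657254 = 3.901.
Posterior mean = (0.0163108·32.23 + 0.0494146·10) / 0.0657254 = 15.517.

Posterior mean ≈ 15.517; posterior SD ≈ 3.901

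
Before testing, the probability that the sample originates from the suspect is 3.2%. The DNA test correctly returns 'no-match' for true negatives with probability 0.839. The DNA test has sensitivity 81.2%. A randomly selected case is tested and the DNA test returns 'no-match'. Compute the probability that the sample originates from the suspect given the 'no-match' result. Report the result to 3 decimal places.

Write H for 'the sample originates from the suspect'. Prior odds H:¬H = 0.032/0.968 = 0.033058. For the 'no-match' outcome, the likelihood ratio is 0.188/0.839 = 0.22408.
Posterior odds = 0.033058 × 0.22408 = 0.0074075, so P(H|E) = 0.0074075/(1+0.0074075) = 0.007.

P(H | E) ≈ 0.007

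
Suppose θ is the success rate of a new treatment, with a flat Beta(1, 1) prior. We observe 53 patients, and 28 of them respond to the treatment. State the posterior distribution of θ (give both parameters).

Posterior: Beta(29, 26)

Observing 28 successes and 25 failures updates Beta(1, 1) by adding the success and failure counts to the two shape parameters: α = 1+28 = 29, β = 1+25 = 26.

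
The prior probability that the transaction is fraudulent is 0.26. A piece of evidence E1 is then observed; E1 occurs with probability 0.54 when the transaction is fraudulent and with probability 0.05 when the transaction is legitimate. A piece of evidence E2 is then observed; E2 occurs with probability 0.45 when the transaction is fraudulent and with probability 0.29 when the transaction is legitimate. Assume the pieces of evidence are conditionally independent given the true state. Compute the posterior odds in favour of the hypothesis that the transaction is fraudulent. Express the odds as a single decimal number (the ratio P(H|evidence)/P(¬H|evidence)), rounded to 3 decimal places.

Posterior odds ≈ 5.888

Prior odds = 0.26/(1−0.26) = 0.35135. In log-odds, ln(0.35135) = -1.0460.
Add log likelihood ratios: ln(10.800) + ln(1.5517) = 2.8189.
Posterior log-odds = 1.7729, so posterior odds = exp(1.7729) = 5.8882.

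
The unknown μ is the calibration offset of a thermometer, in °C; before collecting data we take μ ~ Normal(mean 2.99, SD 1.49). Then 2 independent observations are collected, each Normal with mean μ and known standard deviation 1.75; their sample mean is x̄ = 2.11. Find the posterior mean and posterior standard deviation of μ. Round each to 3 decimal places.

Posterior mean ≈ 2.469; posterior SD ≈ 0.952

Prior precision 1/τ₀² = 1/1.49² = 0.450430; data precision n/σ² = 2/1.75² = 0.653061.
Posterior precision = 0.450430 + 0.653061 = 1.10349, giving posterior SD = 1/√1.10349 = 0.952.
Posterior mean = (0.450430·2.99 + 0.653061·2.11) / 1.10349 = 2.469.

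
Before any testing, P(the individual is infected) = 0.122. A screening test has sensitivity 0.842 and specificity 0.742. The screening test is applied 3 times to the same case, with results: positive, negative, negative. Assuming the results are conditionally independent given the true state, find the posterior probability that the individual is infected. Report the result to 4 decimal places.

With H the event that the individual is infected, the joint likelihood of the observed sequence is P(data|H) = 0.842·0.158·0.158 = 0.021020 and P(data|¬H) = 0.258·0.742·0.742 = 0.14205.
Bayes: P(H|data) = 0.122·0.021020 / (0.122·0.021020 + 0.878·0.14205) = 0.0025644/0.12728 = 0.0201.

Posterior P(H) ≈ 0.0201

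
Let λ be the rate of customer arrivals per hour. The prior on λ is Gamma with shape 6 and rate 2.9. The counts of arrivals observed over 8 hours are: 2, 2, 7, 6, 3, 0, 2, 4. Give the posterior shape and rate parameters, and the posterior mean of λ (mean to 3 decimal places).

The Poisson likelihood adds the total count to the shape and the number of exposure periods to the rate. Here ∑xᵢ = 26 and n = 8, so shape 6→32 and rate 2.9→10.9.
E[λ | data] = 32/10.9 = 2.936.

Posterior: Gamma(shape=32, rate=10.9); mean ≈ 2.936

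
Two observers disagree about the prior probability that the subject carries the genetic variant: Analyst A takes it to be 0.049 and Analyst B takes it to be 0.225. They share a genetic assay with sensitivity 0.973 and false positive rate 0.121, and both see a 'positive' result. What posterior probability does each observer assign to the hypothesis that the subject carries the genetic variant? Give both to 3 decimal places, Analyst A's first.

Analyst A: 0.293; Analyst B: 0.700

The likelihood ratio for a 'positive' result is 0.973/0.121 = 8.0413.
Analyst A: prior odds 0.049/0.951 = 0.051525; posterior odds 0.41433; posterior probability 0.293.
Analyst B: prior odds 0.225/0.775 = 0.29032; posterior odds 2.3346; posterior probability 0.700.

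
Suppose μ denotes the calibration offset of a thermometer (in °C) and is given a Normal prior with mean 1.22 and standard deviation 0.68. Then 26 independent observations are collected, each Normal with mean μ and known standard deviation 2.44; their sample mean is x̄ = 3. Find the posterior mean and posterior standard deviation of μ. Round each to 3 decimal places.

With known σ, the Normal prior is conjugate. Weight on the data is w = (n/σ²)/(n/σ² + 1/τ₀²) = 4.36711/(4.36711+2.16263) = 0.66880.
Posterior mean = w·x̄ + (1−w)·μ₀ = 0.66880·3 + 0.33120·1.22 = 2.410. Posterior variance = 1/(4.36711+2.16263) = 0.153146, so SD = 0.391.

Posterior mean ≈ 2.410; posterior SD ≈ 0.391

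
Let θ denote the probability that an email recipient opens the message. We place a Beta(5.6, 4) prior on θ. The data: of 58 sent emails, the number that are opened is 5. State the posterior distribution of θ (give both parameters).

The binomial likelihood is conjugate to the Beta prior: with 5 successes and 53 failures, the posterior is Beta(5.6+5, 4+53) = Beta(10.6, 57).

Posterior: Beta(10.6, 57)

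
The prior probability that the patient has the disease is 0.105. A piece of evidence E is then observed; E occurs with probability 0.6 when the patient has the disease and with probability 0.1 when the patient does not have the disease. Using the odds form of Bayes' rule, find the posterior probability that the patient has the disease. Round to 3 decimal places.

Posterior probability ≈ 0.413

Prior odds = 0.105/(1−0.105) = 0.11732. In log-odds, ln(0.11732) = -2.1429.
Add log likelihood ratio: ln(6.0000) = 1.7918.
Posterior log-odds = -0.35110, so posterior odds = exp(-0.35110) = 0.70391. Converting, P(H|E) = 0.70391/1.7039 = 0.413.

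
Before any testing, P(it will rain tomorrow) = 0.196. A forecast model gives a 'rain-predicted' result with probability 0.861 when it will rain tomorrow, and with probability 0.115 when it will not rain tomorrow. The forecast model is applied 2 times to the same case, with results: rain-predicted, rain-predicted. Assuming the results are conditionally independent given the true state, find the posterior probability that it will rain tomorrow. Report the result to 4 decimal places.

Posterior P(H) ≈ 0.9318

With H the event that it will rain tomorrow, the joint likelihood of the observed sequence is P(data|H) = 0.861·0.861 = 0.74132 and P(data|¬H) = 0.115·0.115 = 0.013225.
Bayes: P(H|data) = 0.196·0.74132 / (0.196·0.74132 + 0.804·0.013225) = 0.14530/0.15593 = 0.9318.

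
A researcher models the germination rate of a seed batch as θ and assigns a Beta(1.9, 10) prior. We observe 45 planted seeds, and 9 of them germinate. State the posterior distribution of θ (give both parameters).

Posterior: Beta(10.9, 46)

Observing 9 successes and 36 failures updates Beta(1.9, 10) by adding the success and failure counts to the two shape parameters: α = 1.9+9 = 10.9, β = 10+36 = 46.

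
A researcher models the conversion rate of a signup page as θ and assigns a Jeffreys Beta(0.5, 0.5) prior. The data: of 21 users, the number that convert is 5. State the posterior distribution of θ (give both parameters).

The binomial likelihood is conjugate to the Beta prior: with 5 successes and 16 failures, the posterior is Beta(0.5+5, 0.5+16) = Beta(5.5, 16.5).

Posterior: Beta(5.5, 16.5)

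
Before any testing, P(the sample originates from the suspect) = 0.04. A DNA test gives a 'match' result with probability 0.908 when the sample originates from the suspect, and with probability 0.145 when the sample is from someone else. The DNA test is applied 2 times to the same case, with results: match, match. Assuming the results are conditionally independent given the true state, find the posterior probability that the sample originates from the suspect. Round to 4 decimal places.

With H the event that the sample originates from the suspect, the joint likelihood of the observed sequence is P(data|H) = 0.908·0.908 = 0.82446 and P(data|¬H) = 0.145·0.145 = 0.021025.
Bayes: P(H|data) = 0.04·0.82446 / (0.04·0.82446 + 0.96·0.021025) = 0.032979/0.053163 = 0.6203.

Posterior P(H) ≈ 0.6203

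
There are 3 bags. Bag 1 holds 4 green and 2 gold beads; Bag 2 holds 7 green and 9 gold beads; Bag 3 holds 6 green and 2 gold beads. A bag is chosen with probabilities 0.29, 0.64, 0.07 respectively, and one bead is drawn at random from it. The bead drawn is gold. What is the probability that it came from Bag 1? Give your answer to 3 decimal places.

Posterior probability ≈ 0.204

P(gold|Bag 1) = 0.3333; P(gold|Bag 2) = 0.5625; P(gold|Bag 3) = 0.25.
Prior × likelihood for each source: 0.29·0.3333=0.09667, 0.64·0.5625=0.3600, 0.07·0.25=0.01750. Summing gives P(gold) = 0.47417.
P(Bag 1 | gold) = 0.09667 / 0.47417 = 0.204.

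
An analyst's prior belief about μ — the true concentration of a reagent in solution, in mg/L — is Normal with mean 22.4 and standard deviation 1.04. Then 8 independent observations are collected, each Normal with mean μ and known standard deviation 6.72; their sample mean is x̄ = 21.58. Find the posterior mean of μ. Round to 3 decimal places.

Prior precision 1/τ₀² = 1/1.04² = 0.924556; data precision n/σ² = 8/6.72² = 0.177154.
Posterior precision = 0.924556 + 0.177154 = 1.10171.
Posterior mean = (0.924556·22.4 + 0.177154·21.58) / 1.10171 = 22.268.

Posterior mean ≈ 22.268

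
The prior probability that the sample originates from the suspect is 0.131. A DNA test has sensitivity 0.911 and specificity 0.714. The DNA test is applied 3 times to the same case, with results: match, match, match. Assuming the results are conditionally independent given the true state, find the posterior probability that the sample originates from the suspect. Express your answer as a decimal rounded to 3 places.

Let H be the event that the sample originates from the suspect; start with P(H) = 0.131. P('match'|H) = 0.911, P('match'|¬H) = 0.286.
Update on result 1 ('match'): P(H) ← 0.911·0.1310 / (0.911·0.1310 + 0.286·0.8690) = 0.11934/0.36787 = 0.3244.
Update on result 2 ('match'): P(H) ← 0.911·0.3244 / (0.911·0.3244 + 0.286·0.6756) = 0.29553/0.48875 = 0.6047.
Update on result 3 ('match'): P(H) ← 0.911·0.6047 / (0.911·0.6047 + 0.286·0.3953) = 0.55085/0.66392 = 0.8297.

Posterior P(H) ≈ 0.830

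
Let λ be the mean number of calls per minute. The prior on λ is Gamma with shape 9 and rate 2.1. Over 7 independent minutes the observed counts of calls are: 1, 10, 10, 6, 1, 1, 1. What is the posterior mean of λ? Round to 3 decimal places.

Posterior mean ≈ 4.286

Total count ∑xᵢ = 30 over n = 7 minutes.
Gamma is conjugate to the Poisson likelihood: posterior is Gamma(shape = 9+30 = 39, rate = 2.1+7 = 9.1).
Posterior mean = shape/rate = 39/9.1 = 4.286.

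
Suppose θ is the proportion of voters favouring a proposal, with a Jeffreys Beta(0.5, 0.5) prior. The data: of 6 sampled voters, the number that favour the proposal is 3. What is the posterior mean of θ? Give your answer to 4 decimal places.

Posterior mean ≈ 0.5000

Observing 3 successes and 3 failures updates Beta(0.5, 0.5) by adding the success and failure counts to the two shape parameters: α = 0.5+3 = 3.5, β = 0.5+3 = 3.5.
E[θ | data] = 3.5/(3.5+3.5) = 0.5000.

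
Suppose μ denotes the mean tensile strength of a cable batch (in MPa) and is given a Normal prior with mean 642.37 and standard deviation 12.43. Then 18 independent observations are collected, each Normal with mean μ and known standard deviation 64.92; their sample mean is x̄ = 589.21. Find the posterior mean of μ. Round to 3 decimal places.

With known σ, the Normal prior is conjugate. Weight on the data is w = (n/σ²)/(n/σ² + 1/τ₀²) = 0.00427086/(0.00427086+0.00647229) = 0.39754.
Posterior mean = w·x̄ + (1−w)·μ₀ = 0.39754·589.21 + 0.60246·642.37 = 621.237.

Posterior mean ≈ 621.237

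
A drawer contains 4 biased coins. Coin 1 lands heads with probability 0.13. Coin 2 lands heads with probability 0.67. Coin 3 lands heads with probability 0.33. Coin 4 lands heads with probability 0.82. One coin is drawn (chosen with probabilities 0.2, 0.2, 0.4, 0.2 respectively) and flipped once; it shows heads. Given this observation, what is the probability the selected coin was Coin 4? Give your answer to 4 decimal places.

Posterior probability ≈ 0.3596

P(heads|C1) = 0.13; P(heads|C2) = 0.67; P(heads|C3) = 0.33; P(heads|C4) = 0.82.
Prior × likelihood for each source: 0.2·0.13=0.02600, 0.2·0.67=0.1340, 0.4·0.33=0.1320, 0.2·0.82=0.1640. Summing gives P(heads) = 0.45600.
P(Coin 4 | heads) = 0.1640 / 0.45600 = 0.3596.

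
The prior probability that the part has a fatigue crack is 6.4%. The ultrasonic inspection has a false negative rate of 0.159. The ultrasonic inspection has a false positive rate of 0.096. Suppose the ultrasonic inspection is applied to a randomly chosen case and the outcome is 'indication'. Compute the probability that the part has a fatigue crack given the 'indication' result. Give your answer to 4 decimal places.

Write H for 'the part has a fatigue crack'. Prior odds H:¬H = 0.064/0.936 = 0.068376. For the 'indication' outcome, the likelihood ratio is 0.841/0.096 = 8.7604.
Posterior odds = 0.068376 × 8.7604 = 0.59900, so P(H|E) = 0.59900/(1+0.59900) = 0.3746.

P(H | E) ≈ 0.3746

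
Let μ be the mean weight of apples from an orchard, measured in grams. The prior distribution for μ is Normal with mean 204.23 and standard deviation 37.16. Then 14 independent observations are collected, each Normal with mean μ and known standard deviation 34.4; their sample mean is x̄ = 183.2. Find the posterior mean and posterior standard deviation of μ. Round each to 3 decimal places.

Posterior mean ≈ 184.413; posterior SD ≈ 8.925

Prior precision 1/τ₀² = 1/37.16² = 0.00072418; data precision n/σ² = 14/34.4² = 0.0118307.
Posterior precision = 0.00072418 + 0.0118307 = 0.0125549, giving posterior SD = 1/√0.0125549 = 8.925.
Posterior mean = (0.00072418·204.23 + 0.0118307·183.2) / 0.0125549 = 184.413.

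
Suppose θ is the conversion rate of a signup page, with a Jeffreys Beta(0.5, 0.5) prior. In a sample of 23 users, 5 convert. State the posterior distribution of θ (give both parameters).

Posterior: Beta(5.5, 18.5)

Observing 5 successes and 18 failures updates Beta(0.5, 0.5) by adding the success and failure counts to the two shape parameters: α = 0.5+5 = 5.5, β = 0.5+18 = 18.5.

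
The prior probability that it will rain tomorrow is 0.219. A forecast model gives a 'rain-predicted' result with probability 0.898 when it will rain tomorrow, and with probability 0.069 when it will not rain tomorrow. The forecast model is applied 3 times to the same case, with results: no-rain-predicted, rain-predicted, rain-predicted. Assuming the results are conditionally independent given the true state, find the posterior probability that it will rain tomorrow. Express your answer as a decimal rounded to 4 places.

Posterior P(H) ≈ 0.8388

With H the event that it will rain tomorrow, the joint likelihood of the observed sequence is P(data|H) = 0.102·0.898·0.898 = 0.082253 and P(data|¬H) = 0.931·0.069·0.069 = 0.0044325.
Bayes: P(H|data) = 0.219·0.082253 / (0.219·0.082253 + 0.781·0.0044325) = 0.018013/0.021475 = 0.8388.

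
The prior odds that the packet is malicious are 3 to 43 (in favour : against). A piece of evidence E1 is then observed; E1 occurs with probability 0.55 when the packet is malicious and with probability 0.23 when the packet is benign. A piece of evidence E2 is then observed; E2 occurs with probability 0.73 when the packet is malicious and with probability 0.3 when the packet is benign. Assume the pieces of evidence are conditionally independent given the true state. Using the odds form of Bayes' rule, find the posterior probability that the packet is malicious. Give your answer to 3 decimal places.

Prior odds = 3/43 = 0.069767.
Likelihood ratio for E1 = 0.55/0.23 = 2.3913.
Likelihood ratio for E2 = 0.73/0.3 = 2.4333.
Posterior odds = prior odds × LR₁ × LR₂ = 0.40597.
Posterior probability = odds/(1+odds) = 0.40597/1.4060 = 0.289.

Posterior probability ≈ 0.289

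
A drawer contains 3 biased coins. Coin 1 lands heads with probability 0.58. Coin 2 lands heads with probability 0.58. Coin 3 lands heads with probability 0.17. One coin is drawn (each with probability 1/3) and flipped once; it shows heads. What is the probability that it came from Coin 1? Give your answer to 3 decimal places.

Tabulate prior·likelihood by source: [1] prior 0.333333, lik 0.58, product 0.1933; [2] prior 0.333333, lik 0.58, product 0.1933; [3] prior 0.333333, lik 0.17, product 0.05667.
Normalizing constant = 0.44333; the posterior for Coin 1 is its product over the sum, 0.1933/0.44333 = 0.436.

Posterior probability ≈ 0.436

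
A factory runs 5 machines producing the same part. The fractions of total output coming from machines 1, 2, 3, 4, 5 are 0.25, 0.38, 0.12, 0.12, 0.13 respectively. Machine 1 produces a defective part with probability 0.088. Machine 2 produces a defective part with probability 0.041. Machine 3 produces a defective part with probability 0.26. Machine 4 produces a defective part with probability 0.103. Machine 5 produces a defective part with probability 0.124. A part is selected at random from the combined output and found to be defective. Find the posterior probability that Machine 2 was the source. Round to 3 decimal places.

Tabulate prior·likelihood by source: [1] prior 0.25, lik 0.088, product 0.02200; [2] prior 0.38, lik 0.041, product 0.01558; [3] prior 0.12, lik 0.26, product 0.03120; [4] prior 0.12, lik 0.103, product 0.01236; [5] prior 0.13, lik 0.124, product 0.01612.
Normalizing constant = 0.097260; the posterior for Machine 2 is its product over the sum, 0.01558/0.097260 = 0.160.

Posterior probability ≈ 0.160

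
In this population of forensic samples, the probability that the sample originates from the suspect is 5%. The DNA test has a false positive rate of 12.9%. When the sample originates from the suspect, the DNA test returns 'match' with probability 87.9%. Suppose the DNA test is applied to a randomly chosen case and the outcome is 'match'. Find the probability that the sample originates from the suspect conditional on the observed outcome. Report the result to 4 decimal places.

Let H be the event that the sample originates from the suspect. P(H) = 0.05, so P(¬H) = 0.95. With E the 'match' result, P(E|H) = 0.879 and P(E|¬H) = 0.129.
P(E) = 0.879·0.05 + 0.129·0.95 = 0.043950 + 0.12255 = 0.16650.
By Bayes' theorem, P(H|E) = 0.043950 / 0.16650 = 0.2640.

P(H | E) ≈ 0.2640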